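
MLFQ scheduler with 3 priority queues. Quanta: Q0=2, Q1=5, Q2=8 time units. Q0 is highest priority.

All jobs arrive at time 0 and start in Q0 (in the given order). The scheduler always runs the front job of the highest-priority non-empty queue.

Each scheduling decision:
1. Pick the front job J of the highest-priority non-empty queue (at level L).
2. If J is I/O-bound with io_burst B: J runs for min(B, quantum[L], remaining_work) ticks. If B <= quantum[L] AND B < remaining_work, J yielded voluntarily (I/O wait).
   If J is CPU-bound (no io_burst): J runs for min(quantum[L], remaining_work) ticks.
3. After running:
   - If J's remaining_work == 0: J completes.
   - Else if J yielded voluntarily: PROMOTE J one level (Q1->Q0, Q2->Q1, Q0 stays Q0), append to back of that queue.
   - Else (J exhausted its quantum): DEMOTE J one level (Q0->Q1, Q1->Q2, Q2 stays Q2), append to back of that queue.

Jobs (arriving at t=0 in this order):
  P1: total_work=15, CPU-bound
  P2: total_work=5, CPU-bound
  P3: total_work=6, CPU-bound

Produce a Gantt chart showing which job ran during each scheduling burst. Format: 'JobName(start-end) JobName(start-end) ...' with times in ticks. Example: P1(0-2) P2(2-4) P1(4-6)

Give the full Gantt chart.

Answer: P1(0-2) P2(2-4) P3(4-6) P1(6-11) P2(11-14) P3(14-18) P1(18-26)

Derivation:
t=0-2: P1@Q0 runs 2, rem=13, quantum used, demote→Q1. Q0=[P2,P3] Q1=[P1] Q2=[]
t=2-4: P2@Q0 runs 2, rem=3, quantum used, demote→Q1. Q0=[P3] Q1=[P1,P2] Q2=[]
t=4-6: P3@Q0 runs 2, rem=4, quantum used, demote→Q1. Q0=[] Q1=[P1,P2,P3] Q2=[]
t=6-11: P1@Q1 runs 5, rem=8, quantum used, demote→Q2. Q0=[] Q1=[P2,P3] Q2=[P1]
t=11-14: P2@Q1 runs 3, rem=0, completes. Q0=[] Q1=[P3] Q2=[P1]
t=14-18: P3@Q1 runs 4, rem=0, completes. Q0=[] Q1=[] Q2=[P1]
t=18-26: P1@Q2 runs 8, rem=0, completes. Q0=[] Q1=[] Q2=[]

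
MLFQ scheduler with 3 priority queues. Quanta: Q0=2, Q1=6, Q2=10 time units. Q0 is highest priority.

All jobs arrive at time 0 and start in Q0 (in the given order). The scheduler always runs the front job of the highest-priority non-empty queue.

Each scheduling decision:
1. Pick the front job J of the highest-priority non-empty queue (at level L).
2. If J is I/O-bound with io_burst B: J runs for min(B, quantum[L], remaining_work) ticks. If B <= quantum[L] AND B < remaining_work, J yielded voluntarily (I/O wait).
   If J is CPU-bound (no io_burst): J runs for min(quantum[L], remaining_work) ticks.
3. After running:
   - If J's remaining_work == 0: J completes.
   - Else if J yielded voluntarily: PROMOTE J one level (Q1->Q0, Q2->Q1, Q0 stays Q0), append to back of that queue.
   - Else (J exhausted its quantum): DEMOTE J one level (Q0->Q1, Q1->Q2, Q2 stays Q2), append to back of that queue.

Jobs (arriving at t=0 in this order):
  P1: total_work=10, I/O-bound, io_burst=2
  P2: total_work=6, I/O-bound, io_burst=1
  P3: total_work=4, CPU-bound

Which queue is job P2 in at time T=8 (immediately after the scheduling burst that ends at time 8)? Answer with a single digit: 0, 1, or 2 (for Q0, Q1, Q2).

Answer: 0

Derivation:
t=0-2: P1@Q0 runs 2, rem=8, I/O yield, promote→Q0. Q0=[P2,P3,P1] Q1=[] Q2=[]
t=2-3: P2@Q0 runs 1, rem=5, I/O yield, promote→Q0. Q0=[P3,P1,P2] Q1=[] Q2=[]
t=3-5: P3@Q0 runs 2, rem=2, quantum used, demote→Q1. Q0=[P1,P2] Q1=[P3] Q2=[]
t=5-7: P1@Q0 runs 2, rem=6, I/O yield, promote→Q0. Q0=[P2,P1] Q1=[P3] Q2=[]
t=7-8: P2@Q0 runs 1, rem=4, I/O yield, promote→Q0. Q0=[P1,P2] Q1=[P3] Q2=[]
t=8-10: P1@Q0 runs 2, rem=4, I/O yield, promote→Q0. Q0=[P2,P1] Q1=[P3] Q2=[]
t=10-11: P2@Q0 runs 1, rem=3, I/O yield, promote→Q0. Q0=[P1,P2] Q1=[P3] Q2=[]
t=11-13: P1@Q0 runs 2, rem=2, I/O yield, promote→Q0. Q0=[P2,P1] Q1=[P3] Q2=[]
t=13-14: P2@Q0 runs 1, rem=2, I/O yield, promote→Q0. Q0=[P1,P2] Q1=[P3] Q2=[]
t=14-16: P1@Q0 runs 2, rem=0, completes. Q0=[P2] Q1=[P3] Q2=[]
t=16-17: P2@Q0 runs 1, rem=1, I/O yield, promote→Q0. Q0=[P2] Q1=[P3] Q2=[]
t=17-18: P2@Q0 runs 1, rem=0, completes. Q0=[] Q1=[P3] Q2=[]
t=18-20: P3@Q1 runs 2, rem=0, completes. Q0=[] Q1=[] Q2=[]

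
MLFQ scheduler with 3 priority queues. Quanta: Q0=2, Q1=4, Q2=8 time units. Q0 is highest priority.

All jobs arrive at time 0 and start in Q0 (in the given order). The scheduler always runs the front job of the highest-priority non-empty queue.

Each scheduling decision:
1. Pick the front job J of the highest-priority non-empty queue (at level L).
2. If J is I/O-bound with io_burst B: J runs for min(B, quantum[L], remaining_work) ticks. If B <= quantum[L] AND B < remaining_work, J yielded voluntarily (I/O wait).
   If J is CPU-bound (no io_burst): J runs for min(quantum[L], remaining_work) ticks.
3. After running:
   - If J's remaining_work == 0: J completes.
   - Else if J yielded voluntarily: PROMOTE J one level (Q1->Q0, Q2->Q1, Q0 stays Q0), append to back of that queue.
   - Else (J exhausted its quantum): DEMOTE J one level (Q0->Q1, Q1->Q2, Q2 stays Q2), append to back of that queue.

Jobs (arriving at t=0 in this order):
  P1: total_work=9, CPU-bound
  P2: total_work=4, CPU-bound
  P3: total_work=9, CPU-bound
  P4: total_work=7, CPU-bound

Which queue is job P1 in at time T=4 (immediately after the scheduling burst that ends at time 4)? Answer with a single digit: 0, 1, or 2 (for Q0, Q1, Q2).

Answer: 1

Derivation:
t=0-2: P1@Q0 runs 2, rem=7, quantum used, demote→Q1. Q0=[P2,P3,P4] Q1=[P1] Q2=[]
t=2-4: P2@Q0 runs 2, rem=2, quantum used, demote→Q1. Q0=[P3,P4] Q1=[P1,P2] Q2=[]
t=4-6: P3@Q0 runs 2, rem=7, quantum used, demote→Q1. Q0=[P4] Q1=[P1,P2,P3] Q2=[]
t=6-8: P4@Q0 runs 2, rem=5, quantum used, demote→Q1. Q0=[] Q1=[P1,P2,P3,P4] Q2=[]
t=8-12: P1@Q1 runs 4, rem=3, quantum used, demote→Q2. Q0=[] Q1=[P2,P3,P4] Q2=[P1]
t=12-14: P2@Q1 runs 2, rem=0, completes. Q0=[] Q1=[P3,P4] Q2=[P1]
t=14-18: P3@Q1 runs 4, rem=3, quantum used, demote→Q2. Q0=[] Q1=[P4] Q2=[P1,P3]
t=18-22: P4@Q1 runs 4, rem=1, quantum used, demote→Q2. Q0=[] Q1=[] Q2=[P1,P3,P4]
t=22-25: P1@Q2 runs 3, rem=0, completes. Q0=[] Q1=[] Q2=[P3,P4]
t=25-28: P3@Q2 runs 3, rem=0, completes. Q0=[] Q1=[] Q2=[P4]
t=28-29: P4@Q2 runs 1, rem=0, completes. Q0=[] Q1=[] Q2=[]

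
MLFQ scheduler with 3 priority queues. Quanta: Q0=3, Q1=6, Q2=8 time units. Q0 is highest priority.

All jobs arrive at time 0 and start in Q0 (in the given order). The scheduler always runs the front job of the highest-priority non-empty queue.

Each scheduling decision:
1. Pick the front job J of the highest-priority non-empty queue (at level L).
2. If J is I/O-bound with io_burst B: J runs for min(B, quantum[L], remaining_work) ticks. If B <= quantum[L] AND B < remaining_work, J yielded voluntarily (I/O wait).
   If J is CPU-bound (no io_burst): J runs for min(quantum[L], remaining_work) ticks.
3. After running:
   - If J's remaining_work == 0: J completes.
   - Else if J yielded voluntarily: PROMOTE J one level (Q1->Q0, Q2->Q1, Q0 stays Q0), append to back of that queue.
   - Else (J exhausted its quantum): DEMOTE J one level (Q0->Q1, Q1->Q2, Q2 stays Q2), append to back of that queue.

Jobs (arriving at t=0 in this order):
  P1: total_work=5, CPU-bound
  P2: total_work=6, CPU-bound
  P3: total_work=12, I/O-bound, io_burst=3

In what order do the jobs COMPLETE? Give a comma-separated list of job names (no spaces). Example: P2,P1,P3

t=0-3: P1@Q0 runs 3, rem=2, quantum used, demote→Q1. Q0=[P2,P3] Q1=[P1] Q2=[]
t=3-6: P2@Q0 runs 3, rem=3, quantum used, demote→Q1. Q0=[P3] Q1=[P1,P2] Q2=[]
t=6-9: P3@Q0 runs 3, rem=9, I/O yield, promote→Q0. Q0=[P3] Q1=[P1,P2] Q2=[]
t=9-12: P3@Q0 runs 3, rem=6, I/O yield, promote→Q0. Q0=[P3] Q1=[P1,P2] Q2=[]
t=12-15: P3@Q0 runs 3, rem=3, I/O yield, promote→Q0. Q0=[P3] Q1=[P1,P2] Q2=[]
t=15-18: P3@Q0 runs 3, rem=0, completes. Q0=[] Q1=[P1,P2] Q2=[]
t=18-20: P1@Q1 runs 2, rem=0, completes. Q0=[] Q1=[P2] Q2=[]
t=20-23: P2@Q1 runs 3, rem=0, completes. Q0=[] Q1=[] Q2=[]

Answer: P3,P1,P2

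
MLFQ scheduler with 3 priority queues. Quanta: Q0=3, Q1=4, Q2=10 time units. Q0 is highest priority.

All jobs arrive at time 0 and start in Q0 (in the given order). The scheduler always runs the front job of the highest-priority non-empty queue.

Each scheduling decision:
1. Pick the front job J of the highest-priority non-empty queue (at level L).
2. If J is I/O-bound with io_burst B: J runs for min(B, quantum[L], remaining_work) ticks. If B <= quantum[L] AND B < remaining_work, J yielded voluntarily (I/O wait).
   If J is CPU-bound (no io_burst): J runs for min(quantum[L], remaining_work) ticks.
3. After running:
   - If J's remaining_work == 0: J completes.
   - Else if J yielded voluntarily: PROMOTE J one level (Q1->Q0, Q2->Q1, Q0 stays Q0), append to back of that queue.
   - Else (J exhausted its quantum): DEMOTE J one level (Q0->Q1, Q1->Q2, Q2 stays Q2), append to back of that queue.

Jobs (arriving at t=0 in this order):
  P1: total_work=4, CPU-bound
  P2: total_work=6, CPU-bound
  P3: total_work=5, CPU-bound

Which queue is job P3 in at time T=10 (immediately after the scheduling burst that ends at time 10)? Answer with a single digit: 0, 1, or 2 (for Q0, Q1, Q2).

t=0-3: P1@Q0 runs 3, rem=1, quantum used, demote→Q1. Q0=[P2,P3] Q1=[P1] Q2=[]
t=3-6: P2@Q0 runs 3, rem=3, quantum used, demote→Q1. Q0=[P3] Q1=[P1,P2] Q2=[]
t=6-9: P3@Q0 runs 3, rem=2, quantum used, demote→Q1. Q0=[] Q1=[P1,P2,P3] Q2=[]
t=9-10: P1@Q1 runs 1, rem=0, completes. Q0=[] Q1=[P2,P3] Q2=[]
t=10-13: P2@Q1 runs 3, rem=0, completes. Q0=[] Q1=[P3] Q2=[]
t=13-15: P3@Q1 runs 2, rem=0, completes. Q0=[] Q1=[] Q2=[]

Answer: 1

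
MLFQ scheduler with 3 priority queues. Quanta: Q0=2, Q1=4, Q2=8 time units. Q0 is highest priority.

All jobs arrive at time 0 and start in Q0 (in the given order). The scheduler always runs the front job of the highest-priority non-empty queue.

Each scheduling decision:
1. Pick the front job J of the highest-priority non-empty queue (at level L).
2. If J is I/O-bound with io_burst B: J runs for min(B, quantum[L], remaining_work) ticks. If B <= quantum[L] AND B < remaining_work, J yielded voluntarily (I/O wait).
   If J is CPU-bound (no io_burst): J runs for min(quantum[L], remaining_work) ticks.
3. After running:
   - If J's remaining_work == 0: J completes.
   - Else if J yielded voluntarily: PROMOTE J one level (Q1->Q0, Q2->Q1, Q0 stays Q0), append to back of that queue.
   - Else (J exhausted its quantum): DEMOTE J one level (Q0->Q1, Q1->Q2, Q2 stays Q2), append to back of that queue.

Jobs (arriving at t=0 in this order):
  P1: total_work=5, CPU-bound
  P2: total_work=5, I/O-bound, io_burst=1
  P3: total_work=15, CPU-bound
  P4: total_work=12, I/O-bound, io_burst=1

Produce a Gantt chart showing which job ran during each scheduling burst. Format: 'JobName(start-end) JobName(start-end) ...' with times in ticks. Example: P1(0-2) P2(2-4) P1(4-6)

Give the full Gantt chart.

t=0-2: P1@Q0 runs 2, rem=3, quantum used, demote→Q1. Q0=[P2,P3,P4] Q1=[P1] Q2=[]
t=2-3: P2@Q0 runs 1, rem=4, I/O yield, promote→Q0. Q0=[P3,P4,P2] Q1=[P1] Q2=[]
t=3-5: P3@Q0 runs 2, rem=13, quantum used, demote→Q1. Q0=[P4,P2] Q1=[P1,P3] Q2=[]
t=5-6: P4@Q0 runs 1, rem=11, I/O yield, promote→Q0. Q0=[P2,P4] Q1=[P1,P3] Q2=[]
t=6-7: P2@Q0 runs 1, rem=3, I/O yield, promote→Q0. Q0=[P4,P2] Q1=[P1,P3] Q2=[]
t=7-8: P4@Q0 runs 1, rem=10, I/O yield, promote→Q0. Q0=[P2,P4] Q1=[P1,P3] Q2=[]
t=8-9: P2@Q0 runs 1, rem=2, I/O yield, promote→Q0. Q0=[P4,P2] Q1=[P1,P3] Q2=[]
t=9-10: P4@Q0 runs 1, rem=9, I/O yield, promote→Q0. Q0=[P2,P4] Q1=[P1,P3] Q2=[]
t=10-11: P2@Q0 runs 1, rem=1, I/O yield, promote→Q0. Q0=[P4,P2] Q1=[P1,P3] Q2=[]
t=11-12: P4@Q0 runs 1, rem=8, I/O yield, promote→Q0. Q0=[P2,P4] Q1=[P1,P3] Q2=[]
t=12-13: P2@Q0 runs 1, rem=0, completes. Q0=[P4] Q1=[P1,P3] Q2=[]
t=13-14: P4@Q0 runs 1, rem=7, I/O yield, promote→Q0. Q0=[P4] Q1=[P1,P3] Q2=[]
t=14-15: P4@Q0 runs 1, rem=6, I/O yield, promote→Q0. Q0=[P4] Q1=[P1,P3] Q2=[]
t=15-16: P4@Q0 runs 1, rem=5, I/O yield, promote→Q0. Q0=[P4] Q1=[P1,P3] Q2=[]
t=16-17: P4@Q0 runs 1, rem=4, I/O yield, promote→Q0. Q0=[P4] Q1=[P1,P3] Q2=[]
t=17-18: P4@Q0 runs 1, rem=3, I/O yield, promote→Q0. Q0=[P4] Q1=[P1,P3] Q2=[]
t=18-19: P4@Q0 runs 1, rem=2, I/O yield, promote→Q0. Q0=[P4] Q1=[P1,P3] Q2=[]
t=19-20: P4@Q0 runs 1, rem=1, I/O yield, promote→Q0. Q0=[P4] Q1=[P1,P3] Q2=[]
t=20-21: P4@Q0 runs 1, rem=0, completes. Q0=[] Q1=[P1,P3] Q2=[]
t=21-24: P1@Q1 runs 3, rem=0, completes. Q0=[] Q1=[P3] Q2=[]
t=24-28: P3@Q1 runs 4, rem=9, quantum used, demote→Q2. Q0=[] Q1=[] Q2=[P3]
t=28-36: P3@Q2 runs 8, rem=1, quantum used, demote→Q2. Q0=[] Q1=[] Q2=[P3]
t=36-37: P3@Q2 runs 1, rem=0, completes. Q0=[] Q1=[] Q2=[]

Answer: P1(0-2) P2(2-3) P3(3-5) P4(5-6) P2(6-7) P4(7-8) P2(8-9) P4(9-10) P2(10-11) P4(11-12) P2(12-13) P4(13-14) P4(14-15) P4(15-16) P4(16-17) P4(17-18) P4(18-19) P4(19-20) P4(20-21) P1(21-24) P3(24-28) P3(28-36) P3(36-37)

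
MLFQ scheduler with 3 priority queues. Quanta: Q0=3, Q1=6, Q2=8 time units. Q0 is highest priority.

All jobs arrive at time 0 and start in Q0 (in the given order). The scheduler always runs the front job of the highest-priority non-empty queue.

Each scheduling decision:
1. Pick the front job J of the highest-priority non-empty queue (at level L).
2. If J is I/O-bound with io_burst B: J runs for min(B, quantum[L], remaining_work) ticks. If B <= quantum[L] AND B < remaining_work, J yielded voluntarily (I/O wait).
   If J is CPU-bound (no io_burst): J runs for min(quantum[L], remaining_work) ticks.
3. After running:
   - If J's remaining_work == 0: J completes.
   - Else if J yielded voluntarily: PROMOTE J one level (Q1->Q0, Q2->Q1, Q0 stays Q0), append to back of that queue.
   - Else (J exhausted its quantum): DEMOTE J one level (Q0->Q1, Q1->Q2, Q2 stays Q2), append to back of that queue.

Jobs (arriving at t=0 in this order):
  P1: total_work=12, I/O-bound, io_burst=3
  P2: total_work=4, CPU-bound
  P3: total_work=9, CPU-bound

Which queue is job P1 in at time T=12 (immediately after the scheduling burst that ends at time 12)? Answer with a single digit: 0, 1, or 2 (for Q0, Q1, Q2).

t=0-3: P1@Q0 runs 3, rem=9, I/O yield, promote→Q0. Q0=[P2,P3,P1] Q1=[] Q2=[]
t=3-6: P2@Q0 runs 3, rem=1, quantum used, demote→Q1. Q0=[P3,P1] Q1=[P2] Q2=[]
t=6-9: P3@Q0 runs 3, rem=6, quantum used, demote→Q1. Q0=[P1] Q1=[P2,P3] Q2=[]
t=9-12: P1@Q0 runs 3, rem=6, I/O yield, promote→Q0. Q0=[P1] Q1=[P2,P3] Q2=[]
t=12-15: P1@Q0 runs 3, rem=3, I/O yield, promote→Q0. Q0=[P1] Q1=[P2,P3] Q2=[]
t=15-18: P1@Q0 runs 3, rem=0, completes. Q0=[] Q1=[P2,P3] Q2=[]
t=18-19: P2@Q1 runs 1, rem=0, completes. Q0=[] Q1=[P3] Q2=[]
t=19-25: P3@Q1 runs 6, rem=0, completes. Q0=[] Q1=[] Q2=[]

Answer: 0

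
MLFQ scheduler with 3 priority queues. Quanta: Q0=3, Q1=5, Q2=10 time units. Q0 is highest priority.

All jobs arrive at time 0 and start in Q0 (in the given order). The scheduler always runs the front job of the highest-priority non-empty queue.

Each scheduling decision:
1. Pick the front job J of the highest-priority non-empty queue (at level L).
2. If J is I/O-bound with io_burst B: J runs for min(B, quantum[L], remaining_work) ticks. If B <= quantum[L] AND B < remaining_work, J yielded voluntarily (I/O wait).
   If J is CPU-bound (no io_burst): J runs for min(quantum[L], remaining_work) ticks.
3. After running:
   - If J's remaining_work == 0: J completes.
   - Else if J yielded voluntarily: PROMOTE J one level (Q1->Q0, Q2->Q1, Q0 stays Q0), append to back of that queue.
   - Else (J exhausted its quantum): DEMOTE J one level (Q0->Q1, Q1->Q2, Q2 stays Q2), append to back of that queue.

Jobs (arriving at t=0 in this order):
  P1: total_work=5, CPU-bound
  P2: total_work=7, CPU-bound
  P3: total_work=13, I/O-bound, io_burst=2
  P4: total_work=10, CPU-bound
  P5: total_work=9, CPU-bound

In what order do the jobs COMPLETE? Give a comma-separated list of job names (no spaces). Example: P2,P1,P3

Answer: P3,P1,P2,P4,P5

Derivation:
t=0-3: P1@Q0 runs 3, rem=2, quantum used, demote→Q1. Q0=[P2,P3,P4,P5] Q1=[P1] Q2=[]
t=3-6: P2@Q0 runs 3, rem=4, quantum used, demote→Q1. Q0=[P3,P4,P5] Q1=[P1,P2] Q2=[]
t=6-8: P3@Q0 runs 2, rem=11, I/O yield, promote→Q0. Q0=[P4,P5,P3] Q1=[P1,P2] Q2=[]
t=8-11: P4@Q0 runs 3, rem=7, quantum used, demote→Q1. Q0=[P5,P3] Q1=[P1,P2,P4] Q2=[]
t=11-14: P5@Q0 runs 3, rem=6, quantum used, demote→Q1. Q0=[P3] Q1=[P1,P2,P4,P5] Q2=[]
t=14-16: P3@Q0 runs 2, rem=9, I/O yield, promote→Q0. Q0=[P3] Q1=[P1,P2,P4,P5] Q2=[]
t=16-18: P3@Q0 runs 2, rem=7, I/O yield, promote→Q0. Q0=[P3] Q1=[P1,P2,P4,P5] Q2=[]
t=18-20: P3@Q0 runs 2, rem=5, I/O yield, promote→Q0. Q0=[P3] Q1=[P1,P2,P4,P5] Q2=[]
t=20-22: P3@Q0 runs 2, rem=3, I/O yield, promote→Q0. Q0=[P3] Q1=[P1,P2,P4,P5] Q2=[]
t=22-24: P3@Q0 runs 2, rem=1, I/O yield, promote→Q0. Q0=[P3] Q1=[P1,P2,P4,P5] Q2=[]
t=24-25: P3@Q0 runs 1, rem=0, completes. Q0=[] Q1=[P1,P2,P4,P5] Q2=[]
t=25-27: P1@Q1 runs 2, rem=0, completes. Q0=[] Q1=[P2,P4,P5] Q2=[]
t=27-31: P2@Q1 runs 4, rem=0, completes. Q0=[] Q1=[P4,P5] Q2=[]
t=31-36: P4@Q1 runs 5, rem=2, quantum used, demote→Q2. Q0=[] Q1=[P5] Q2=[P4]
t=36-41: P5@Q1 runs 5, rem=1, quantum used, demote→Q2. Q0=[] Q1=[] Q2=[P4,P5]
t=41-43: P4@Q2 runs 2, rem=0, completes. Q0=[] Q1=[] Q2=[P5]
t=43-44: P5@Q2 runs 1, rem=0, completes. Q0=[] Q1=[] Q2=[]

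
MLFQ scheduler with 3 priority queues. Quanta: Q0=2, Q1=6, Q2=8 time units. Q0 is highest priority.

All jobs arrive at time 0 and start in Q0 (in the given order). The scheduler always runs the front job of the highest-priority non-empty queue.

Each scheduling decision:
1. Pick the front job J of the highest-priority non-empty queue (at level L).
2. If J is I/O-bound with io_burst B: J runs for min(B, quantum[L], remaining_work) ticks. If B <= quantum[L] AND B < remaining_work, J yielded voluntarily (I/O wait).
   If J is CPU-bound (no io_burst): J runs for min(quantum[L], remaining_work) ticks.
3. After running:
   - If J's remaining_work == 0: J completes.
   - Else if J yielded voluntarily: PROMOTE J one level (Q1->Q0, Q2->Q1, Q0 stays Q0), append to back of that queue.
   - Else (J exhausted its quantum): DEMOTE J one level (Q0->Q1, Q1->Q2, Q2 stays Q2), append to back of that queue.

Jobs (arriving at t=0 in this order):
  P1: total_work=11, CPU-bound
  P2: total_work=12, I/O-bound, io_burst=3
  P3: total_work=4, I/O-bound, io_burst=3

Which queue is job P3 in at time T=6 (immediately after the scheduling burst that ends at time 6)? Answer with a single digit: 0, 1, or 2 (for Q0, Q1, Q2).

Answer: 1

Derivation:
t=0-2: P1@Q0 runs 2, rem=9, quantum used, demote→Q1. Q0=[P2,P3] Q1=[P1] Q2=[]
t=2-4: P2@Q0 runs 2, rem=10, quantum used, demote→Q1. Q0=[P3] Q1=[P1,P2] Q2=[]
t=4-6: P3@Q0 runs 2, rem=2, quantum used, demote→Q1. Q0=[] Q1=[P1,P2,P3] Q2=[]
t=6-12: P1@Q1 runs 6, rem=3, quantum used, demote→Q2. Q0=[] Q1=[P2,P3] Q2=[P1]
t=12-15: P2@Q1 runs 3, rem=7, I/O yield, promote→Q0. Q0=[P2] Q1=[P3] Q2=[P1]
t=15-17: P2@Q0 runs 2, rem=5, quantum used, demote→Q1. Q0=[] Q1=[P3,P2] Q2=[P1]
t=17-19: P3@Q1 runs 2, rem=0, completes. Q0=[] Q1=[P2] Q2=[P1]
t=19-22: P2@Q1 runs 3, rem=2, I/O yield, promote→Q0. Q0=[P2] Q1=[] Q2=[P1]
t=22-24: P2@Q0 runs 2, rem=0, completes. Q0=[] Q1=[] Q2=[P1]
t=24-27: P1@Q2 runs 3, rem=0, completes. Q0=[] Q1=[] Q2=[]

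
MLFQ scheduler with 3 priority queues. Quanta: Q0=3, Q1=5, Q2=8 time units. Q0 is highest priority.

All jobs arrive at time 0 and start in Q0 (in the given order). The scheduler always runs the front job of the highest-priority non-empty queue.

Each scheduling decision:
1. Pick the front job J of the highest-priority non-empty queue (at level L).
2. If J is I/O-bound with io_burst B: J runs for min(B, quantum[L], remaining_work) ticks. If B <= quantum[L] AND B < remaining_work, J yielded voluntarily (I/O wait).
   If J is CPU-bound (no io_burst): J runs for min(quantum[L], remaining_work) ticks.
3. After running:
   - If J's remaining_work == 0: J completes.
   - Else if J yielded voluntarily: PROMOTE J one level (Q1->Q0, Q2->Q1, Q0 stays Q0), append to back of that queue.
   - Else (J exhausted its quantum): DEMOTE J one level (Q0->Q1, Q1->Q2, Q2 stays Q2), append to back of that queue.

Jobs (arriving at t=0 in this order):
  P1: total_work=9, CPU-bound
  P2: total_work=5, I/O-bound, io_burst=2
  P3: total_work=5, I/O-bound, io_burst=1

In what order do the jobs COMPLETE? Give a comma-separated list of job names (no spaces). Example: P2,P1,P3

t=0-3: P1@Q0 runs 3, rem=6, quantum used, demote→Q1. Q0=[P2,P3] Q1=[P1] Q2=[]
t=3-5: P2@Q0 runs 2, rem=3, I/O yield, promote→Q0. Q0=[P3,P2] Q1=[P1] Q2=[]
t=5-6: P3@Q0 runs 1, rem=4, I/O yield, promote→Q0. Q0=[P2,P3] Q1=[P1] Q2=[]
t=6-8: P2@Q0 runs 2, rem=1, I/O yield, promote→Q0. Q0=[P3,P2] Q1=[P1] Q2=[]
t=8-9: P3@Q0 runs 1, rem=3, I/O yield, promote→Q0. Q0=[P2,P3] Q1=[P1] Q2=[]
t=9-10: P2@Q0 runs 1, rem=0, completes. Q0=[P3] Q1=[P1] Q2=[]
t=10-11: P3@Q0 runs 1, rem=2, I/O yield, promote→Q0. Q0=[P3] Q1=[P1] Q2=[]
t=11-12: P3@Q0 runs 1, rem=1, I/O yield, promote→Q0. Q0=[P3] Q1=[P1] Q2=[]
t=12-13: P3@Q0 runs 1, rem=0, completes. Q0=[] Q1=[P1] Q2=[]
t=13-18: P1@Q1 runs 5, rem=1, quantum used, demote→Q2. Q0=[] Q1=[] Q2=[P1]
t=18-19: P1@Q2 runs 1, rem=0, completes. Q0=[] Q1=[] Q2=[]

Answer: P2,P3,P1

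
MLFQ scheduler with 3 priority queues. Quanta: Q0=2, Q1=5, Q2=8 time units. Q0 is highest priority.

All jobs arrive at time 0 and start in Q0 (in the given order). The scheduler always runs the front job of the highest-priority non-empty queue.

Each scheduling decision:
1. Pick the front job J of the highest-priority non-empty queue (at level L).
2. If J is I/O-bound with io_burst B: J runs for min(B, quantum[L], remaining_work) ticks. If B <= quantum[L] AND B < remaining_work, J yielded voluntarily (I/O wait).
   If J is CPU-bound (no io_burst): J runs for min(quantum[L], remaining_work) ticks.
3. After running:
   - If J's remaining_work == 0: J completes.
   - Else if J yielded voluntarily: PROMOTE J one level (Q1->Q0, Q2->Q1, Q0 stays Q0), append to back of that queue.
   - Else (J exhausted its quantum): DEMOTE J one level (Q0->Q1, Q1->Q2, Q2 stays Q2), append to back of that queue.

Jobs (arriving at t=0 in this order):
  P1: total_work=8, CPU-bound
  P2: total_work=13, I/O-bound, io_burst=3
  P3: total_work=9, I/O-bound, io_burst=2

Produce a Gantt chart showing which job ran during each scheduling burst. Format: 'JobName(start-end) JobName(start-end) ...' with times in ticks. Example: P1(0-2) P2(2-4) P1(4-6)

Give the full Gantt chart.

t=0-2: P1@Q0 runs 2, rem=6, quantum used, demote→Q1. Q0=[P2,P3] Q1=[P1] Q2=[]
t=2-4: P2@Q0 runs 2, rem=11, quantum used, demote→Q1. Q0=[P3] Q1=[P1,P2] Q2=[]
t=4-6: P3@Q0 runs 2, rem=7, I/O yield, promote→Q0. Q0=[P3] Q1=[P1,P2] Q2=[]
t=6-8: P3@Q0 runs 2, rem=5, I/O yield, promote→Q0. Q0=[P3] Q1=[P1,P2] Q2=[]
t=8-10: P3@Q0 runs 2, rem=3, I/O yield, promote→Q0. Q0=[P3] Q1=[P1,P2] Q2=[]
t=10-12: P3@Q0 runs 2, rem=1, I/O yield, promote→Q0. Q0=[P3] Q1=[P1,P2] Q2=[]
t=12-13: P3@Q0 runs 1, rem=0, completes. Q0=[] Q1=[P1,P2] Q2=[]
t=13-18: P1@Q1 runs 5, rem=1, quantum used, demote→Q2. Q0=[] Q1=[P2] Q2=[P1]
t=18-21: P2@Q1 runs 3, rem=8, I/O yield, promote→Q0. Q0=[P2] Q1=[] Q2=[P1]
t=21-23: P2@Q0 runs 2, rem=6, quantum used, demote→Q1. Q0=[] Q1=[P2] Q2=[P1]
t=23-26: P2@Q1 runs 3, rem=3, I/O yield, promote→Q0. Q0=[P2] Q1=[] Q2=[P1]
t=26-28: P2@Q0 runs 2, rem=1, quantum used, demote→Q1. Q0=[] Q1=[P2] Q2=[P1]
t=28-29: P2@Q1 runs 1, rem=0, completes. Q0=[] Q1=[] Q2=[P1]
t=29-30: P1@Q2 runs 1, rem=0, completes. Q0=[] Q1=[] Q2=[]

Answer: P1(0-2) P2(2-4) P3(4-6) P3(6-8) P3(8-10) P3(10-12) P3(12-13) P1(13-18) P2(18-21) P2(21-23) P2(23-26) P2(26-28) P2(28-29) P1(29-30)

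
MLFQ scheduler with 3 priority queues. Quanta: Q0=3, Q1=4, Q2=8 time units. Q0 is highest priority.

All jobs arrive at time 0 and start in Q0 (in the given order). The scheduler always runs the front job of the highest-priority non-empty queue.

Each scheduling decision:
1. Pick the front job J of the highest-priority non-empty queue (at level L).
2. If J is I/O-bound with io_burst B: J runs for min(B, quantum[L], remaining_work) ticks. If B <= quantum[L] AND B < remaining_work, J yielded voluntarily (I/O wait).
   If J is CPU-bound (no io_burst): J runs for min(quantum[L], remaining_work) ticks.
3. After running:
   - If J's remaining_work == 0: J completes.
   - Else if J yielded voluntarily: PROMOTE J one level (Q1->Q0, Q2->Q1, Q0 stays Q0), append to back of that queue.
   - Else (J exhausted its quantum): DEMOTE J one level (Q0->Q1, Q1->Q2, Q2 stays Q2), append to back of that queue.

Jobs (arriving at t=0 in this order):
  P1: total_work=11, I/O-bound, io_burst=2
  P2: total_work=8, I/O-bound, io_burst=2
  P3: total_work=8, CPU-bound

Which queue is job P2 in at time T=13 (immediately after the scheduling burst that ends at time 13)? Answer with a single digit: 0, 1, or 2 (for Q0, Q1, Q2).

t=0-2: P1@Q0 runs 2, rem=9, I/O yield, promote→Q0. Q0=[P2,P3,P1] Q1=[] Q2=[]
t=2-4: P2@Q0 runs 2, rem=6, I/O yield, promote→Q0. Q0=[P3,P1,P2] Q1=[] Q2=[]
t=4-7: P3@Q0 runs 3, rem=5, quantum used, demote→Q1. Q0=[P1,P2] Q1=[P3] Q2=[]
t=7-9: P1@Q0 runs 2, rem=7, I/O yield, promote→Q0. Q0=[P2,P1] Q1=[P3] Q2=[]
t=9-11: P2@Q0 runs 2, rem=4, I/O yield, promote→Q0. Q0=[P1,P2] Q1=[P3] Q2=[]
t=11-13: P1@Q0 runs 2, rem=5, I/O yield, promote→Q0. Q0=[P2,P1] Q1=[P3] Q2=[]
t=13-15: P2@Q0 runs 2, rem=2, I/O yield, promote→Q0. Q0=[P1,P2] Q1=[P3] Q2=[]
t=15-17: P1@Q0 runs 2, rem=3, I/O yield, promote→Q0. Q0=[P2,P1] Q1=[P3] Q2=[]
t=17-19: P2@Q0 runs 2, rem=0, completes. Q0=[P1] Q1=[P3] Q2=[]
t=19-21: P1@Q0 runs 2, rem=1, I/O yield, promote→Q0. Q0=[P1] Q1=[P3] Q2=[]
t=21-22: P1@Q0 runs 1, rem=0, completes. Q0=[] Q1=[P3] Q2=[]
t=22-26: P3@Q1 runs 4, rem=1, quantum used, demote→Q2. Q0=[] Q1=[] Q2=[P3]
t=26-27: P3@Q2 runs 1, rem=0, completes. Q0=[] Q1=[] Q2=[]

Answer: 0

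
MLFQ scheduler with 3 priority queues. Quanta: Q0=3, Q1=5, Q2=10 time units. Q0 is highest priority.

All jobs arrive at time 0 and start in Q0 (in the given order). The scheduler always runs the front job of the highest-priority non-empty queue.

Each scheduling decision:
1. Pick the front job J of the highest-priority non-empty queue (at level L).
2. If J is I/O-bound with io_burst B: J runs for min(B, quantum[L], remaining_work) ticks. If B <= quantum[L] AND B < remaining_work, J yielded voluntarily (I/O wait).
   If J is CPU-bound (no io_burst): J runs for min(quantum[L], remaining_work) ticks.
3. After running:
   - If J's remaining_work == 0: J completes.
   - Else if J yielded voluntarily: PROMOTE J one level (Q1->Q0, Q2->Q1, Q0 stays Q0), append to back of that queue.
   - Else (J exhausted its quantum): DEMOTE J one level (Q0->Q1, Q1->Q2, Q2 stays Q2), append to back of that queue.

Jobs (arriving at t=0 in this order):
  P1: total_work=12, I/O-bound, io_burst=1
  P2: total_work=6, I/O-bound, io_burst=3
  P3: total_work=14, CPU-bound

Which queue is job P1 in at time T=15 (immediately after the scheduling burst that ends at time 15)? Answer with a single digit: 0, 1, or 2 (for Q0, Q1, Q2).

Answer: 0

Derivation:
t=0-1: P1@Q0 runs 1, rem=11, I/O yield, promote→Q0. Q0=[P2,P3,P1] Q1=[] Q2=[]
t=1-4: P2@Q0 runs 3, rem=3, I/O yield, promote→Q0. Q0=[P3,P1,P2] Q1=[] Q2=[]
t=4-7: P3@Q0 runs 3, rem=11, quantum used, demote→Q1. Q0=[P1,P2] Q1=[P3] Q2=[]
t=7-8: P1@Q0 runs 1, rem=10, I/O yield, promote→Q0. Q0=[P2,P1] Q1=[P3] Q2=[]
t=8-11: P2@Q0 runs 3, rem=0, completes. Q0=[P1] Q1=[P3] Q2=[]
t=11-12: P1@Q0 runs 1, rem=9, I/O yield, promote→Q0. Q0=[P1] Q1=[P3] Q2=[]
t=12-13: P1@Q0 runs 1, rem=8, I/O yield, promote→Q0. Q0=[P1] Q1=[P3] Q2=[]
t=13-14: P1@Q0 runs 1, rem=7, I/O yield, promote→Q0. Q0=[P1] Q1=[P3] Q2=[]
t=14-15: P1@Q0 runs 1, rem=6, I/O yield, promote→Q0. Q0=[P1] Q1=[P3] Q2=[]
t=15-16: P1@Q0 runs 1, rem=5, I/O yield, promote→Q0. Q0=[P1] Q1=[P3] Q2=[]
t=16-17: P1@Q0 runs 1, rem=4, I/O yield, promote→Q0. Q0=[P1] Q1=[P3] Q2=[]
t=17-18: P1@Q0 runs 1, rem=3, I/O yield, promote→Q0. Q0=[P1] Q1=[P3] Q2=[]
t=18-19: P1@Q0 runs 1, rem=2, I/O yield, promote→Q0. Q0=[P1] Q1=[P3] Q2=[]
t=19-20: P1@Q0 runs 1, rem=1, I/O yield, promote→Q0. Q0=[P1] Q1=[P3] Q2=[]
t=20-21: P1@Q0 runs 1, rem=0, completes. Q0=[] Q1=[P3] Q2=[]
t=21-26: P3@Q1 runs 5, rem=6, quantum used, demote→Q2. Q0=[] Q1=[] Q2=[P3]
t=26-32: P3@Q2 runs 6, rem=0, completes. Q0=[] Q1=[] Q2=[]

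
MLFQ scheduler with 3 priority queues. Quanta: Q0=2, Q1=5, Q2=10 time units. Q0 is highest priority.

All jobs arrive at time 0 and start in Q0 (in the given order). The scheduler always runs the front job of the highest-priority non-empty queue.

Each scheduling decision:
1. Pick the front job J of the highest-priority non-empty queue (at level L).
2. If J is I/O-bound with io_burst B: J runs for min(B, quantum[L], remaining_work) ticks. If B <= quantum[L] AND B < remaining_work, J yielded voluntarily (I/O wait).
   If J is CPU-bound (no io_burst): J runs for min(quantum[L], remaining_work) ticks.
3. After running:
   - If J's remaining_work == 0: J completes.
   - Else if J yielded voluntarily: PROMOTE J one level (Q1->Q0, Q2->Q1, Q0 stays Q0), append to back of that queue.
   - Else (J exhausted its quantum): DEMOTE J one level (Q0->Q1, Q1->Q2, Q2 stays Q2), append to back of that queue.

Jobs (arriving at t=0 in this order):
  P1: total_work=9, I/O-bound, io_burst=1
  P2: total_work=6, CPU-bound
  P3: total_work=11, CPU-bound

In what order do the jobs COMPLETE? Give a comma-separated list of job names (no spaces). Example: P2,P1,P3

Answer: P1,P2,P3

Derivation:
t=0-1: P1@Q0 runs 1, rem=8, I/O yield, promote→Q0. Q0=[P2,P3,P1] Q1=[] Q2=[]
t=1-3: P2@Q0 runs 2, rem=4, quantum used, demote→Q1. Q0=[P3,P1] Q1=[P2] Q2=[]
t=3-5: P3@Q0 runs 2, rem=9, quantum used, demote→Q1. Q0=[P1] Q1=[P2,P3] Q2=[]
t=5-6: P1@Q0 runs 1, rem=7, I/O yield, promote→Q0. Q0=[P1] Q1=[P2,P3] Q2=[]
t=6-7: P1@Q0 runs 1, rem=6, I/O yield, promote→Q0. Q0=[P1] Q1=[P2,P3] Q2=[]
t=7-8: P1@Q0 runs 1, rem=5, I/O yield, promote→Q0. Q0=[P1] Q1=[P2,P3] Q2=[]
t=8-9: P1@Q0 runs 1, rem=4, I/O yield, promote→Q0. Q0=[P1] Q1=[P2,P3] Q2=[]
t=9-10: P1@Q0 runs 1, rem=3, I/O yield, promote→Q0. Q0=[P1] Q1=[P2,P3] Q2=[]
t=10-11: P1@Q0 runs 1, rem=2, I/O yield, promote→Q0. Q0=[P1] Q1=[P2,P3] Q2=[]
t=11-12: P1@Q0 runs 1, rem=1, I/O yield, promote→Q0. Q0=[P1] Q1=[P2,P3] Q2=[]
t=12-13: P1@Q0 runs 1, rem=0, completes. Q0=[] Q1=[P2,P3] Q2=[]
t=13-17: P2@Q1 runs 4, rem=0, completes. Q0=[] Q1=[P3] Q2=[]
t=17-22: P3@Q1 runs 5, rem=4, quantum used, demote→Q2. Q0=[] Q1=[] Q2=[P3]
t=22-26: P3@Q2 runs 4, rem=0, completes. Q0=[] Q1=[] Q2=[]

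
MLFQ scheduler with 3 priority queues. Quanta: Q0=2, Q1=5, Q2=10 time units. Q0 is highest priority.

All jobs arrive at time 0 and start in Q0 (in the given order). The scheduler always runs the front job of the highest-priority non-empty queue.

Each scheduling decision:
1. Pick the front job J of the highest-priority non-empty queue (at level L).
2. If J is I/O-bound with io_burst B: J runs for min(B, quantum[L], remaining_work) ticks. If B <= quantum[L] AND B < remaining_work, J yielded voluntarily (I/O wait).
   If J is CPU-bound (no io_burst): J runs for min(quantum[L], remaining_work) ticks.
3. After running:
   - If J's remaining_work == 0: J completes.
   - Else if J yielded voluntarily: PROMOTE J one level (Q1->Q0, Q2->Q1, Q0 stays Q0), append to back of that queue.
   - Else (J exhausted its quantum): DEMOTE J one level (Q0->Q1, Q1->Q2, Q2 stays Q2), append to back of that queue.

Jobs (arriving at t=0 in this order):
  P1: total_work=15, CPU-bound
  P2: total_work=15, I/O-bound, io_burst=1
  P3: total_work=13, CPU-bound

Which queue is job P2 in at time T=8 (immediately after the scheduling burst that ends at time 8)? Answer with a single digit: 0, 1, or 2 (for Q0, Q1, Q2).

t=0-2: P1@Q0 runs 2, rem=13, quantum used, demote→Q1. Q0=[P2,P3] Q1=[P1] Q2=[]
t=2-3: P2@Q0 runs 1, rem=14, I/O yield, promote→Q0. Q0=[P3,P2] Q1=[P1] Q2=[]
t=3-5: P3@Q0 runs 2, rem=11, quantum used, demote→Q1. Q0=[P2] Q1=[P1,P3] Q2=[]
t=5-6: P2@Q0 runs 1, rem=13, I/O yield, promote→Q0. Q0=[P2] Q1=[P1,P3] Q2=[]
t=6-7: P2@Q0 runs 1, rem=12, I/O yield, promote→Q0. Q0=[P2] Q1=[P1,P3] Q2=[]
t=7-8: P2@Q0 runs 1, rem=11, I/O yield, promote→Q0. Q0=[P2] Q1=[P1,P3] Q2=[]
t=8-9: P2@Q0 runs 1, rem=10, I/O yield, promote→Q0. Q0=[P2] Q1=[P1,P3] Q2=[]
t=9-10: P2@Q0 runs 1, rem=9, I/O yield, promote→Q0. Q0=[P2] Q1=[P1,P3] Q2=[]
t=10-11: P2@Q0 runs 1, rem=8, I/O yield, promote→Q0. Q0=[P2] Q1=[P1,P3] Q2=[]
t=11-12: P2@Q0 runs 1, rem=7, I/O yield, promote→Q0. Q0=[P2] Q1=[P1,P3] Q2=[]
t=12-13: P2@Q0 runs 1, rem=6, I/O yield, promote→Q0. Q0=[P2] Q1=[P1,P3] Q2=[]
t=13-14: P2@Q0 runs 1, rem=5, I/O yield, promote→Q0. Q0=[P2] Q1=[P1,P3] Q2=[]
t=14-15: P2@Q0 runs 1, rem=4, I/O yield, promote→Q0. Q0=[P2] Q1=[P1,P3] Q2=[]
t=15-16: P2@Q0 runs 1, rem=3, I/O yield, promote→Q0. Q0=[P2] Q1=[P1,P3] Q2=[]
t=16-17: P2@Q0 runs 1, rem=2, I/O yield, promote→Q0. Q0=[P2] Q1=[P1,P3] Q2=[]
t=17-18: P2@Q0 runs 1, rem=1, I/O yield, promote→Q0. Q0=[P2] Q1=[P1,P3] Q2=[]
t=18-19: P2@Q0 runs 1, rem=0, completes. Q0=[] Q1=[P1,P3] Q2=[]
t=19-24: P1@Q1 runs 5, rem=8, quantum used, demote→Q2. Q0=[] Q1=[P3] Q2=[P1]
t=24-29: P3@Q1 runs 5, rem=6, quantum used, demote→Q2. Q0=[] Q1=[] Q2=[P1,P3]
t=29-37: P1@Q2 runs 8, rem=0, completes. Q0=[] Q1=[] Q2=[P3]
t=37-43: P3@Q2 runs 6, rem=0, completes. Q0=[] Q1=[] Q2=[]

Answer: 0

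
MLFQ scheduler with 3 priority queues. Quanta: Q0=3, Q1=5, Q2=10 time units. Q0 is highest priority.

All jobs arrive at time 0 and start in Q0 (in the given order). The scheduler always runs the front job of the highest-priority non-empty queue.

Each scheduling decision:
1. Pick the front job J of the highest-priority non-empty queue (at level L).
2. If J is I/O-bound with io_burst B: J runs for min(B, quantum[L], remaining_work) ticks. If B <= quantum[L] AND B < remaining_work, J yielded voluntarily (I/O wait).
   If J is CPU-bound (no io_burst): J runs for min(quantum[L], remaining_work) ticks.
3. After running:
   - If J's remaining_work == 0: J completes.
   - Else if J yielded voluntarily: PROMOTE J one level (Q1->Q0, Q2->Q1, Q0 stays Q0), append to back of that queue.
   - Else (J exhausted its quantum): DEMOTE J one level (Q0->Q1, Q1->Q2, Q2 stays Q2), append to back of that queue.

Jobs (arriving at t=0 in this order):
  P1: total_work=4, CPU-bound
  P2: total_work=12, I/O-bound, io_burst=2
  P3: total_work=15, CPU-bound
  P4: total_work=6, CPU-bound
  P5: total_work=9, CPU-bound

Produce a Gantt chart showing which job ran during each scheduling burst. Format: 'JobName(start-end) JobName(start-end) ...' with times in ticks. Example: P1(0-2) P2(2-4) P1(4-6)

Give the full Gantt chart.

t=0-3: P1@Q0 runs 3, rem=1, quantum used, demote→Q1. Q0=[P2,P3,P4,P5] Q1=[P1] Q2=[]
t=3-5: P2@Q0 runs 2, rem=10, I/O yield, promote→Q0. Q0=[P3,P4,P5,P2] Q1=[P1] Q2=[]
t=5-8: P3@Q0 runs 3, rem=12, quantum used, demote→Q1. Q0=[P4,P5,P2] Q1=[P1,P3] Q2=[]
t=8-11: P4@Q0 runs 3, rem=3, quantum used, demote→Q1. Q0=[P5,P2] Q1=[P1,P3,P4] Q2=[]
t=11-14: P5@Q0 runs 3, rem=6, quantum used, demote→Q1. Q0=[P2] Q1=[P1,P3,P4,P5] Q2=[]
t=14-16: P2@Q0 runs 2, rem=8, I/O yield, promote→Q0. Q0=[P2] Q1=[P1,P3,P4,P5] Q2=[]
t=16-18: P2@Q0 runs 2, rem=6, I/O yield, promote→Q0. Q0=[P2] Q1=[P1,P3,P4,P5] Q2=[]
t=18-20: P2@Q0 runs 2, rem=4, I/O yield, promote→Q0. Q0=[P2] Q1=[P1,P3,P4,P5] Q2=[]
t=20-22: P2@Q0 runs 2, rem=2, I/O yield, promote→Q0. Q0=[P2] Q1=[P1,P3,P4,P5] Q2=[]
t=22-24: P2@Q0 runs 2, rem=0, completes. Q0=[] Q1=[P1,P3,P4,P5] Q2=[]
t=24-25: P1@Q1 runs 1, rem=0, completes. Q0=[] Q1=[P3,P4,P5] Q2=[]
t=25-30: P3@Q1 runs 5, rem=7, quantum used, demote→Q2. Q0=[] Q1=[P4,P5] Q2=[P3]
t=30-33: P4@Q1 runs 3, rem=0, completes. Q0=[] Q1=[P5] Q2=[P3]
t=33-38: P5@Q1 runs 5, rem=1, quantum used, demote→Q2. Q0=[] Q1=[] Q2=[P3,P5]
t=38-45: P3@Q2 runs 7, rem=0, completes. Q0=[] Q1=[] Q2=[P5]
t=45-46: P5@Q2 runs 1, rem=0, completes. Q0=[] Q1=[] Q2=[]

Answer: P1(0-3) P2(3-5) P3(5-8) P4(8-11) P5(11-14) P2(14-16) P2(16-18) P2(18-20) P2(20-22) P2(22-24) P1(24-25) P3(25-30) P4(30-33) P5(33-38) P3(38-45) P5(45-46)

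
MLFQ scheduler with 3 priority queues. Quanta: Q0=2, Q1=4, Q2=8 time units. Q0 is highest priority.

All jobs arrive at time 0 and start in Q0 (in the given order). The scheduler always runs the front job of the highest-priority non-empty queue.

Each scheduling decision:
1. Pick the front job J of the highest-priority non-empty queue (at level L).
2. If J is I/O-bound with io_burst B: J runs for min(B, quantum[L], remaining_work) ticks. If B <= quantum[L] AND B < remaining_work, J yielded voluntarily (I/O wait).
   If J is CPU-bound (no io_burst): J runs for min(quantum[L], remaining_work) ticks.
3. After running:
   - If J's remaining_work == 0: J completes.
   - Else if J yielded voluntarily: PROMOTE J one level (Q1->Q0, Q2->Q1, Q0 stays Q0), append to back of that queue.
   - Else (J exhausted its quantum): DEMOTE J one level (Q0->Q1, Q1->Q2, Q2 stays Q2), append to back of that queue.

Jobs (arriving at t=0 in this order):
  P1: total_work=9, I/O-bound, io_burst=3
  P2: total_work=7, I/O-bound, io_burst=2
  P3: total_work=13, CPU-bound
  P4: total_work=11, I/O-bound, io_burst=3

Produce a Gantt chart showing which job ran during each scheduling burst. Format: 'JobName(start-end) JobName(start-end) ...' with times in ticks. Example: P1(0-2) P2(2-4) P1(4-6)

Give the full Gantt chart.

Answer: P1(0-2) P2(2-4) P3(4-6) P4(6-8) P2(8-10) P2(10-12) P2(12-13) P1(13-16) P1(16-18) P3(18-22) P4(22-25) P4(25-27) P1(27-29) P4(29-32) P4(32-33) P3(33-40)

Derivation:
t=0-2: P1@Q0 runs 2, rem=7, quantum used, demote→Q1. Q0=[P2,P3,P4] Q1=[P1] Q2=[]
t=2-4: P2@Q0 runs 2, rem=5, I/O yield, promote→Q0. Q0=[P3,P4,P2] Q1=[P1] Q2=[]
t=4-6: P3@Q0 runs 2, rem=11, quantum used, demote→Q1. Q0=[P4,P2] Q1=[P1,P3] Q2=[]
t=6-8: P4@Q0 runs 2, rem=9, quantum used, demote→Q1. Q0=[P2] Q1=[P1,P3,P4] Q2=[]
t=8-10: P2@Q0 runs 2, rem=3, I/O yield, promote→Q0. Q0=[P2] Q1=[P1,P3,P4] Q2=[]
t=10-12: P2@Q0 runs 2, rem=1, I/O yield, promote→Q0. Q0=[P2] Q1=[P1,P3,P4] Q2=[]
t=12-13: P2@Q0 runs 1, rem=0, completes. Q0=[] Q1=[P1,P3,P4] Q2=[]
t=13-16: P1@Q1 runs 3, rem=4, I/O yield, promote→Q0. Q0=[P1] Q1=[P3,P4] Q2=[]
t=16-18: P1@Q0 runs 2, rem=2, quantum used, demote→Q1. Q0=[] Q1=[P3,P4,P1] Q2=[]
t=18-22: P3@Q1 runs 4, rem=7, quantum used, demote→Q2. Q0=[] Q1=[P4,P1] Q2=[P3]
t=22-25: P4@Q1 runs 3, rem=6, I/O yield, promote→Q0. Q0=[P4] Q1=[P1] Q2=[P3]
t=25-27: P4@Q0 runs 2, rem=4, quantum used, demote→Q1. Q0=[] Q1=[P1,P4] Q2=[P3]
t=27-29: P1@Q1 runs 2, rem=0, completes. Q0=[] Q1=[P4] Q2=[P3]
t=29-32: P4@Q1 runs 3, rem=1, I/O yield, promote→Q0. Q0=[P4] Q1=[] Q2=[P3]
t=32-33: P4@Q0 runs 1, rem=0, completes. Q0=[] Q1=[] Q2=[P3]
t=33-40: P3@Q2 runs 7, rem=0, completes. Q0=[] Q1=[] Q2=[]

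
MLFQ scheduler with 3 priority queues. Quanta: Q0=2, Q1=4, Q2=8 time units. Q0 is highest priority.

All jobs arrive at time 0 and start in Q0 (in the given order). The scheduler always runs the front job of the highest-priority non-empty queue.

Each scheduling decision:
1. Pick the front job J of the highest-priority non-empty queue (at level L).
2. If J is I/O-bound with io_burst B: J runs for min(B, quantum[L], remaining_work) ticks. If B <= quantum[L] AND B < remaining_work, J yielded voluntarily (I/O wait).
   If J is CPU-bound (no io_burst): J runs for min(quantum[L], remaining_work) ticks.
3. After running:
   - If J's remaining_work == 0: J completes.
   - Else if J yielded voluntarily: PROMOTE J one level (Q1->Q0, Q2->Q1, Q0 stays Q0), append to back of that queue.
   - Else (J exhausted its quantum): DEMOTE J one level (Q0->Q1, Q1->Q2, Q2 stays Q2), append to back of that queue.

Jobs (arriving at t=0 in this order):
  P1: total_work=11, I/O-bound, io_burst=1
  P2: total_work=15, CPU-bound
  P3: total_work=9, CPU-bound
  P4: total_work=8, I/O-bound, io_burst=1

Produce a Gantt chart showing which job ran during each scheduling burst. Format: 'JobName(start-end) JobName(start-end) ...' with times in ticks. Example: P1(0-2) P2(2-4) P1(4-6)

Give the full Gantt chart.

Answer: P1(0-1) P2(1-3) P3(3-5) P4(5-6) P1(6-7) P4(7-8) P1(8-9) P4(9-10) P1(10-11) P4(11-12) P1(12-13) P4(13-14) P1(14-15) P4(15-16) P1(16-17) P4(17-18) P1(18-19) P4(19-20) P1(20-21) P1(21-22) P1(22-23) P2(23-27) P3(27-31) P2(31-39) P3(39-42) P2(42-43)

Derivation:
t=0-1: P1@Q0 runs 1, rem=10, I/O yield, promote→Q0. Q0=[P2,P3,P4,P1] Q1=[] Q2=[]
t=1-3: P2@Q0 runs 2, rem=13, quantum used, demote→Q1. Q0=[P3,P4,P1] Q1=[P2] Q2=[]
t=3-5: P3@Q0 runs 2, rem=7, quantum used, demote→Q1. Q0=[P4,P1] Q1=[P2,P3] Q2=[]
t=5-6: P4@Q0 runs 1, rem=7, I/O yield, promote→Q0. Q0=[P1,P4] Q1=[P2,P3] Q2=[]
t=6-7: P1@Q0 runs 1, rem=9, I/O yield, promote→Q0. Q0=[P4,P1] Q1=[P2,P3] Q2=[]
t=7-8: P4@Q0 runs 1, rem=6, I/O yield, promote→Q0. Q0=[P1,P4] Q1=[P2,P3] Q2=[]
t=8-9: P1@Q0 runs 1, rem=8, I/O yield, promote→Q0. Q0=[P4,P1] Q1=[P2,P3] Q2=[]
t=9-10: P4@Q0 runs 1, rem=5, I/O yield, promote→Q0. Q0=[P1,P4] Q1=[P2,P3] Q2=[]
t=10-11: P1@Q0 runs 1, rem=7, I/O yield, promote→Q0. Q0=[P4,P1] Q1=[P2,P3] Q2=[]
t=11-12: P4@Q0 runs 1, rem=4, I/O yield, promote→Q0. Q0=[P1,P4] Q1=[P2,P3] Q2=[]
t=12-13: P1@Q0 runs 1, rem=6, I/O yield, promote→Q0. Q0=[P4,P1] Q1=[P2,P3] Q2=[]
t=13-14: P4@Q0 runs 1, rem=3, I/O yield, promote→Q0. Q0=[P1,P4] Q1=[P2,P3] Q2=[]
t=14-15: P1@Q0 runs 1, rem=5, I/O yield, promote→Q0. Q0=[P4,P1] Q1=[P2,P3] Q2=[]
t=15-16: P4@Q0 runs 1, rem=2, I/O yield, promote→Q0. Q0=[P1,P4] Q1=[P2,P3] Q2=[]
t=16-17: P1@Q0 runs 1, rem=4, I/O yield, promote→Q0. Q0=[P4,P1] Q1=[P2,P3] Q2=[]
t=17-18: P4@Q0 runs 1, rem=1, I/O yield, promote→Q0. Q0=[P1,P4] Q1=[P2,P3] Q2=[]
t=18-19: P1@Q0 runs 1, rem=3, I/O yield, promote→Q0. Q0=[P4,P1] Q1=[P2,P3] Q2=[]
t=19-20: P4@Q0 runs 1, rem=0, completes. Q0=[P1] Q1=[P2,P3] Q2=[]
t=20-21: P1@Q0 runs 1, rem=2, I/O yield, promote→Q0. Q0=[P1] Q1=[P2,P3] Q2=[]
t=21-22: P1@Q0 runs 1, rem=1, I/O yield, promote→Q0. Q0=[P1] Q1=[P2,P3] Q2=[]
t=22-23: P1@Q0 runs 1, rem=0, completes. Q0=[] Q1=[P2,P3] Q2=[]
t=23-27: P2@Q1 runs 4, rem=9, quantum used, demote→Q2. Q0=[] Q1=[P3] Q2=[P2]
t=27-31: P3@Q1 runs 4, rem=3, quantum used, demote→Q2. Q0=[] Q1=[] Q2=[P2,P3]
t=31-39: P2@Q2 runs 8, rem=1, quantum used, demote→Q2. Q0=[] Q1=[] Q2=[P3,P2]
t=39-42: P3@Q2 runs 3, rem=0, completes. Q0=[] Q1=[] Q2=[P2]
t=42-43: P2@Q2 runs 1, rem=0, completes. Q0=[] Q1=[] Q2=[]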